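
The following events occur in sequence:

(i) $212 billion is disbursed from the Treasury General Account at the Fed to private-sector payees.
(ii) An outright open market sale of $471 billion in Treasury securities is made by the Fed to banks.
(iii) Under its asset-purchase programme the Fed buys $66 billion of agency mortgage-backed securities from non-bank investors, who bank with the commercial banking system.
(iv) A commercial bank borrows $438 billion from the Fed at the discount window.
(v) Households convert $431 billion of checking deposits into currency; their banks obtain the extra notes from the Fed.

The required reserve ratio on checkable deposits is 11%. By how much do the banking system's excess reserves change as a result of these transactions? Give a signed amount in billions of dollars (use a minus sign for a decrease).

-$169.17 billion

Government spending $212 billion: reserves +$212B, deposits +$212B.
OMO sale (to banks) $471 billion: reserves −$471B, deposits 0.
Asset purchase (from non-banks) $66 billion: reserves +$66B, deposits +$66B.
Discount-window loan $438 billion: reserves +$438B, deposits 0.
Currency withdrawal $431 billion: reserves −$431B, deposits −$431B.
Totals: Δreserves = −$186B, Δdeposits = −$153B.
Δrequired reserves = 11% × −$153B = −$16.83B.
Δexcess reserves = Δreserves − Δrequired = −$186B − (−$16.83B) = -$169.17 billion.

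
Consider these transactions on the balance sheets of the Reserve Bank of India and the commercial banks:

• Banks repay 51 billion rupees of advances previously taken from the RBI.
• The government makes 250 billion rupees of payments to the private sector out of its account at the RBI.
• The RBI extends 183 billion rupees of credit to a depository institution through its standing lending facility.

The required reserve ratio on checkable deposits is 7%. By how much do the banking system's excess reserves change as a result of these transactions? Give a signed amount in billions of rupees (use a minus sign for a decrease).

Discount-window repayment 51 billion rupees: reserves −51B, deposits 0.
Government spending 250 billion rupees: reserves +250B, deposits +250B.
Discount-window loan 183 billion rupees: reserves +183B, deposits 0.
Totals: Δreserves = +382B, Δdeposits = +250B.
Δrequired reserves = 7% × +250B = +17.5B.
Δexcess reserves = Δreserves − Δrequired = +382B − (+17.5B) = +364.5 billion.

+364.5 billion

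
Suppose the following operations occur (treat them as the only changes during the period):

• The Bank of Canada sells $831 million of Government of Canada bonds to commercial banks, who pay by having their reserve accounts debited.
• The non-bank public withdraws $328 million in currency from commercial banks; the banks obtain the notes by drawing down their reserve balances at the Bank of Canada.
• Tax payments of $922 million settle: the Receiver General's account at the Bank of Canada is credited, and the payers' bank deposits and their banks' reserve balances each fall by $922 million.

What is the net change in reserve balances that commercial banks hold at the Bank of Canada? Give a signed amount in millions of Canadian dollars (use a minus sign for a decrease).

-$2081 million

Bank of Canada balance sheet:
  Assets:      Securities −$831M
  Liabilities: Bank reserves −$2081M, Currency in circulation +$328M, Government deposits +$922M
So the change in reserve balances that commercial banks hold at the Bank of Canada is -$2081 million.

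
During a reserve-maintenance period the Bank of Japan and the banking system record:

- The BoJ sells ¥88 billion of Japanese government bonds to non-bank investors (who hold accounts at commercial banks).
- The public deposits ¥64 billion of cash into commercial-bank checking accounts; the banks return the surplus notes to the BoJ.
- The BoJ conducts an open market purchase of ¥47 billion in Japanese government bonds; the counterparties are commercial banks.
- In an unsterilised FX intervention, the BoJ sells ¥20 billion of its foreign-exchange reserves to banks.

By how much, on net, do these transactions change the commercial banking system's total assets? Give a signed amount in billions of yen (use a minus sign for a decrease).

-¥24 billion

Asset sale (to non-banks) ¥88 billion: bank balance sheets shrink → −¥88B.
Currency deposit ¥64 billion: bank balance sheets expand → +¥64B.
OMO purchase (from banks) ¥47 billion: just an asset swap on bank balance sheets → 0.
FX sale ¥20 billion: just an asset swap on bank balance sheets → 0.
Net: −88 + 64 + 0 + 0 = -¥24 billion.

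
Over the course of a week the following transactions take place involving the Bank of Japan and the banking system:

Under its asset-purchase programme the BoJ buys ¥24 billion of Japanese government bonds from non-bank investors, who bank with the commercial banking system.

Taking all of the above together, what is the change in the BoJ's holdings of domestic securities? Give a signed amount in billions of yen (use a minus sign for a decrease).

+¥24 billion

Asset purchase (from non-banks) ¥24 billion: securities added to the BoJ's portfolio → +¥24B.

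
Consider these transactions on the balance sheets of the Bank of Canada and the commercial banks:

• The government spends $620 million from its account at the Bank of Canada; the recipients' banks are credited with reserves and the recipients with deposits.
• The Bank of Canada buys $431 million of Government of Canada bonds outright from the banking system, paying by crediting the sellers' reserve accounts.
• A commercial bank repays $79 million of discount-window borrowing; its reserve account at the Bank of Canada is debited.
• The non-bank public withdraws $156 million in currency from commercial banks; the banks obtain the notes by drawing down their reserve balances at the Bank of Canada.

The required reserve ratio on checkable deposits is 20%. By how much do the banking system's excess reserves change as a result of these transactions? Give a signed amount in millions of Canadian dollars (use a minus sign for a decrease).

Government spending $620 million: reserves +$620M, deposits +$620M.
OMO purchase (from banks) $431 million: reserves +$431M, deposits 0.
Discount-window repayment $79 million: reserves −$79M, deposits 0.
Currency withdrawal $156 million: reserves −$156M, deposits −$156M.
Totals: Δreserves = +$816M, Δdeposits = +$464M.
Δrequired reserves = 20% × +$464M = +$92.8M.
Δexcess reserves = Δreserves − Δrequired = +$816M − (+$92.8M) = +$723.2 million.

+$723.2 million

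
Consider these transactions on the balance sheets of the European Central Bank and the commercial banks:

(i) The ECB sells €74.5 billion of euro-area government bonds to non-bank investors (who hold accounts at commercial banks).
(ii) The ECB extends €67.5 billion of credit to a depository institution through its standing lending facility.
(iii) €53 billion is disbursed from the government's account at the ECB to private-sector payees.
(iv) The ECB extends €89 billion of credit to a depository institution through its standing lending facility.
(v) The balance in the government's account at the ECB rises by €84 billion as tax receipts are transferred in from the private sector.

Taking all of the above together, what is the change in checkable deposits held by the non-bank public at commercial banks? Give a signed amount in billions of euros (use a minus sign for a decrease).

-€105.5 billion

ECB balance sheet:
  Assets:      Securities −€74.5B, Loans to banks +€156.5B
  Liabilities: Bank reserves +€51B, Government deposits +€31B
Commercial banking system:
  Assets:      Reserves at CB +€51B
  Liabilities: Checkable deposits −€105.5B, Borrowings from CB +€156.5B
So the change in checkable deposits held by the non-bank public at commercial banks is -€105.5 billion.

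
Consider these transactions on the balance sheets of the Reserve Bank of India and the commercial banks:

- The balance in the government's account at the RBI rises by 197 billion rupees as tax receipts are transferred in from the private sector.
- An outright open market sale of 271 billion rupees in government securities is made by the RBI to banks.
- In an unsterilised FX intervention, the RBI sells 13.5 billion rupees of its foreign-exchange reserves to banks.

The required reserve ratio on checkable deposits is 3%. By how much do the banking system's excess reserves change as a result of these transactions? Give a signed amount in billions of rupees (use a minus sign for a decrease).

Government account inflow 197 billion rupees: reserves −197B, deposits −197B.
OMO sale (to banks) 271 billion rupees: reserves −271B, deposits 0.
FX sale 13.5 billion rupees: reserves −13.5B, deposits 0.
Totals: Δreserves = −481.5B, Δdeposits = −197B.
Δrequired reserves = 3% × −197B = −5.91B.
Δexcess reserves = Δreserves − Δrequired = −481.5B − (−5.91B) = -475.59 billion.

-475.59 billion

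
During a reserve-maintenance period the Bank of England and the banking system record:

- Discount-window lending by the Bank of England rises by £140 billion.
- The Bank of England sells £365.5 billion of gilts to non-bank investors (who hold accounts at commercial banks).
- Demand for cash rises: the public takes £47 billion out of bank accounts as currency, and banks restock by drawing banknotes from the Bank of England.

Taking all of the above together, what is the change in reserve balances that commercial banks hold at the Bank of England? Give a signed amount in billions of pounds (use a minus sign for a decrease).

Discount-window loan £140 billion: the loan is credited to the bank's reserve account → +£140B.
Asset sale (to non-banks) £365.5 billion: the non-bank buyers' banks settle from reserves → −£365.5B.
Currency withdrawal £47 billion: banks swap reserves for currency → −£47B.
Net: 140 − 365.5 − 47 = -£272.5 billion.

-£272.5 billion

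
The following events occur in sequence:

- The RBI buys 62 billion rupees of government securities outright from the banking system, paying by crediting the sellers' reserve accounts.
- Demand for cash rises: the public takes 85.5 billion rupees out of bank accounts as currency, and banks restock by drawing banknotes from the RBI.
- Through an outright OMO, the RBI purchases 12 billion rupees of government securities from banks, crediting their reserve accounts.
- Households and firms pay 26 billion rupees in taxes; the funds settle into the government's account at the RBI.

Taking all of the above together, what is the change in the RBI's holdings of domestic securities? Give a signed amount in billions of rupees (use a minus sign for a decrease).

+74 billion

RBI balance sheet:
  Assets:      Securities +74B
  Liabilities: Bank reserves −37.5B, Currency in circulation +85.5B, Government deposits +26B
So the change in the RBI's holdings of domestic securities is +74 billion.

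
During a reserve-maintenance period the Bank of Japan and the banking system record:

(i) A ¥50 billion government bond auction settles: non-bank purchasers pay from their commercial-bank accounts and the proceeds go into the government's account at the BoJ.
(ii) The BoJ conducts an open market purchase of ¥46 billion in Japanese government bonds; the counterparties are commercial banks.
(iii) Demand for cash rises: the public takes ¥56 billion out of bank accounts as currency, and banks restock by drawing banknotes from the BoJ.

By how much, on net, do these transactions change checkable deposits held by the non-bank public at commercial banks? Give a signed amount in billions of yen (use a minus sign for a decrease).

-¥106 billion

Government account inflow ¥50 billion: non-bank counterparties' bank balances fall → −¥50B.
OMO purchase (from banks) ¥46 billion: the counterparty is a bank, so public deposits are unchanged → 0.
Currency withdrawal ¥56 billion: non-bank counterparties' bank balances fall → −¥56B.
Net: −50 + 0 − 56 = -¥106 billion.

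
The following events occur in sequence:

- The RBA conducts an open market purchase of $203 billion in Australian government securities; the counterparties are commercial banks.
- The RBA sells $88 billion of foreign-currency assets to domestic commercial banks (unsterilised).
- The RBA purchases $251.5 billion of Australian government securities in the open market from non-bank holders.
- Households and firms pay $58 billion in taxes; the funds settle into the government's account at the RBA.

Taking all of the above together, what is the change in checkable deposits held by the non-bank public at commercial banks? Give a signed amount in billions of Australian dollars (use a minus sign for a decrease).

OMO purchase (from banks) $203 billion: the counterparty is a bank, so public deposits are unchanged → 0.
FX sale $88 billion: the counterparty is a bank, so public deposits are unchanged → 0.
Asset purchase (from non-banks) $251.5 billion: non-bank counterparties' bank balances rise → +$251.5B.
Government account inflow $58 billion: non-bank counterparties' bank balances fall → −$58B.
Net: 0 + 0 + 251.5 − 58 = +$193.5 billion.

+$193.5 billion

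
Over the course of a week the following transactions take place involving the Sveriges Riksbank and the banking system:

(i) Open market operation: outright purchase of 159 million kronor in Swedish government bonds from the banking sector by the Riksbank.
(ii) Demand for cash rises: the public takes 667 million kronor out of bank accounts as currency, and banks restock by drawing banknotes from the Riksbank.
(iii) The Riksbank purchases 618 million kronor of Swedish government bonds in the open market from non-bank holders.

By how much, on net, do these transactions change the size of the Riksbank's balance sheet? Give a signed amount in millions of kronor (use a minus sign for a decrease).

+777 million

OMO purchase (from banks) 159 million kronor: a Riksbank asset is acquired → +159M.
Currency withdrawal 667 million kronor: only the composition of liabilities changes → 0.
Asset purchase (from non-banks) 618 million kronor: a Riksbank asset is acquired → +618M.
Net: 159 + 0 + 618 = +777 million.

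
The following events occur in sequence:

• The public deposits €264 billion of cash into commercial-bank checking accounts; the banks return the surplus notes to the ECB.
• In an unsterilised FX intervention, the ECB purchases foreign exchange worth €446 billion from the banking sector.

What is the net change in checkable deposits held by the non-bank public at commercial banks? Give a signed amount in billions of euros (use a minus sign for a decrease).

ECB balance sheet:
  Assets:      Foreign assets +€446B
  Liabilities: Bank reserves +€710B, Currency in circulation −€264B
Commercial banking system:
  Assets:      Reserves at CB +€710B, Foreign assets −€446B
  Liabilities: Checkable deposits +€264B
So the change in checkable deposits held by the non-bank public at commercial banks is +€264 billion.

+€264 billion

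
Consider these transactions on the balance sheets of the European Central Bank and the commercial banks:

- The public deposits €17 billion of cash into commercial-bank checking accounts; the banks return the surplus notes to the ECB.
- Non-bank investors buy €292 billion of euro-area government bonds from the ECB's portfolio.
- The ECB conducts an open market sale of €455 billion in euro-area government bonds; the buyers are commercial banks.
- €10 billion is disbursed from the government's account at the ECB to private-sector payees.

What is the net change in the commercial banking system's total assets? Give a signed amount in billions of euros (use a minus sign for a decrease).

Currency deposit €17 billion: bank balance sheets expand → +€17B.
Asset sale (to non-banks) €292 billion: bank balance sheets shrink → −€292B.
OMO sale (to banks) €455 billion: just an asset swap on bank balance sheets → 0.
Government spending €10 billion: bank balance sheets expand → +€10B.
Net: 17 − 292 + 0 + 10 = -€265 billion.

-€265 billion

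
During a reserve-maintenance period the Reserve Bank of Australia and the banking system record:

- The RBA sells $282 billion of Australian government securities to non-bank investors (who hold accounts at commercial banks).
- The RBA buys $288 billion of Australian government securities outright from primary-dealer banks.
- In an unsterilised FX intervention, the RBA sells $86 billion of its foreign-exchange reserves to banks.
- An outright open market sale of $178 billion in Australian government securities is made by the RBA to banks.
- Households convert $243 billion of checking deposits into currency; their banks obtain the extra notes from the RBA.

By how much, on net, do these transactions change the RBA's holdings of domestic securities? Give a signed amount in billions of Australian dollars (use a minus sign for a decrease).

-$172 billion

Asset sale (to non-banks) $282 billion: securities removed from the RBA's portfolio → −$282B.
OMO purchase (from banks) $288 billion: securities added to the RBA's portfolio → +$288B.
FX sale $86 billion: the RBA's securities portfolio is untouched → 0.
OMO sale (to banks) $178 billion: securities removed from the RBA's portfolio → −$178B.
Currency withdrawal $243 billion: the RBA's securities portfolio is untouched → 0.
Net: −282 + 288 + 0 − 178 + 0 = -$172 billion.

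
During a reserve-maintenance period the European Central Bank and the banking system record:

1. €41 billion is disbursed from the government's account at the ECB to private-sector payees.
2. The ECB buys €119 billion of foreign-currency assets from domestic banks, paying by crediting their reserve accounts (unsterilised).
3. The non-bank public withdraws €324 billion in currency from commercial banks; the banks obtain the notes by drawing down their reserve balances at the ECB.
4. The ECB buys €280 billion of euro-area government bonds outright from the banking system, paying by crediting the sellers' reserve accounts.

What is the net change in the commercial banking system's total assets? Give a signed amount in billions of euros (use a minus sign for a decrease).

-€283 billion

Government spending €41 billion: bank balance sheets expand → +€41B.
FX purchase €119 billion: just an asset swap on bank balance sheets → 0.
Currency withdrawal €324 billion: bank balance sheets shrink → −€324B.
OMO purchase (from banks) €280 billion: just an asset swap on bank balance sheets → 0.
Net: 41 + 0 − 324 + 0 = -€283 billion.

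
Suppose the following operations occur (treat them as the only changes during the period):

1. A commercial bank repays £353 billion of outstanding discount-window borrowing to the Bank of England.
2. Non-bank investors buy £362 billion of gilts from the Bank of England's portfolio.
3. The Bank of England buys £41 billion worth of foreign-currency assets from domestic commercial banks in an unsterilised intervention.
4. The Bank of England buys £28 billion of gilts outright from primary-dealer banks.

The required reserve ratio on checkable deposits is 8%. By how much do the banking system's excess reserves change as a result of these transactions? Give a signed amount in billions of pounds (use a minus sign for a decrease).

Discount-window repayment £353 billion: reserves −£353B, deposits 0.
Asset sale (to non-banks) £362 billion: reserves −£362B, deposits −£362B.
FX purchase £41 billion: reserves +£41B, deposits 0.
OMO purchase (from banks) £28 billion: reserves +£28B, deposits 0.
Totals: Δreserves = −£646B, Δdeposits = −£362B.
Δrequired reserves = 8% × −£362B = −£28.96B.
Δexcess reserves = Δreserves − Δrequired = −£646B − (−£28.96B) = -£617.04 billion.

-£617.04 billion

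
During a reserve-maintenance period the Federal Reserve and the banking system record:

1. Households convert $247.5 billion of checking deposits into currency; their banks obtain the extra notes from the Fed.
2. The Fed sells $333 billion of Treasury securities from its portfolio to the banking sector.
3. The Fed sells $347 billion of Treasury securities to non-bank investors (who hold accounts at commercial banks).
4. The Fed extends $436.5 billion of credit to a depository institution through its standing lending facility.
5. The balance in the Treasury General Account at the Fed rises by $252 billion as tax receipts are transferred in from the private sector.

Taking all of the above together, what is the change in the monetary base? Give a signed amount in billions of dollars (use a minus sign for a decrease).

-$495.5 billion

Currency withdrawal $247.5 billion: just a shift between currency and reserves — both are base money → 0.
OMO sale (to banks) $333 billion: Fed balance sheet contracts → −$333B.
Asset sale (to non-banks) $347 billion: Fed balance sheet contracts → −$347B.
Discount-window loan $436.5 billion: Fed balance sheet expands → +$436.5B.
Government account inflow $252 billion: reserves shift to a non-base liability → −$252B.
Net: 0 − 333 − 347 + 436.5 − 252 = -$495.5 billion.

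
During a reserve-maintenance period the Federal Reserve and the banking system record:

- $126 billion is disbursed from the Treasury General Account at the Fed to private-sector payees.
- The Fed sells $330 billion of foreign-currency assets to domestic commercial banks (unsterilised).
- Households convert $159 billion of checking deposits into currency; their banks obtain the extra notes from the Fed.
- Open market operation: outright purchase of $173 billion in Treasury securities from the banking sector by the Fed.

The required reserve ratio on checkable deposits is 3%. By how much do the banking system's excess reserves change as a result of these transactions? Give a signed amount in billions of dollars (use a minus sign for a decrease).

Government spending $126 billion: reserves +$126B, deposits +$126B.
FX sale $330 billion: reserves −$330B, deposits 0.
Currency withdrawal $159 billion: reserves −$159B, deposits −$159B.
OMO purchase (from banks) $173 billion: reserves +$173B, deposits 0.
Totals: Δreserves = −$190B, Δdeposits = −$33B.
Δrequired reserves = 3% × −$33B = −$0.99B.
Δexcess reserves = Δreserves − Δrequired = −$190B − (−$0.99B) = -$189.01 billion.

-$189.01 billion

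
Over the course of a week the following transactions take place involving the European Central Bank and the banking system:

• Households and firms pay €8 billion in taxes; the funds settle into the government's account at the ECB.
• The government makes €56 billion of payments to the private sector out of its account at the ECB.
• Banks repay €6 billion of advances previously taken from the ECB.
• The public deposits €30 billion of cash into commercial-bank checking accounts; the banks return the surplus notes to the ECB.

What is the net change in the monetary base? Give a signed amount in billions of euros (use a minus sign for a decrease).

ECB balance sheet:
  Assets:      Loans to banks −€6B
  Liabilities: Bank reserves +€72B, Currency in circulation −€30B, Government deposits −€48B
Monetary base = currency + reserves: −€30B + (+€72B) = +€42 billion.

+€42 billion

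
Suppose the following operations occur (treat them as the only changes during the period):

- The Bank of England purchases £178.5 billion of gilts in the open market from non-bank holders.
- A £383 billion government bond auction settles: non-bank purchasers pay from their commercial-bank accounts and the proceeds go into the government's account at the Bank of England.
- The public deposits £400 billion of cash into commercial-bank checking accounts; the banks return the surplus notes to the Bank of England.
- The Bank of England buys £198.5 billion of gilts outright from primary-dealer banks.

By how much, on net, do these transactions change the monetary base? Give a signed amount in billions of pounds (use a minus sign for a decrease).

Asset purchase (from non-banks) £178.5 billion: Bank of England balance sheet expands → +£178.5B.
Government account inflow £383 billion: reserves shift to a non-base liability → −£383B.
Currency deposit £400 billion: just a shift between currency and reserves — both are base money → 0.
OMO purchase (from banks) £198.5 billion: Bank of England balance sheet expands → +£198.5B.
Net: 178.5 − 383 + 0 + 198.5 = -£6 billion.

-£6 billion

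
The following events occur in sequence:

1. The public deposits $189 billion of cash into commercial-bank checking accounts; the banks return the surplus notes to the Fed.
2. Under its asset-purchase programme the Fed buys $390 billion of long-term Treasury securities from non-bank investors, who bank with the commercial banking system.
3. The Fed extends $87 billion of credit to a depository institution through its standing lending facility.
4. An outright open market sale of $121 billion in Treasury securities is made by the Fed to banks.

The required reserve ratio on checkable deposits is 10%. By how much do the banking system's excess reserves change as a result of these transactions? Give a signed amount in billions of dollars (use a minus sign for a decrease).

Currency deposit $189 billion: reserves +$189B, deposits +$189B.
Asset purchase (from non-banks) $390 billion: reserves +$390B, deposits +$390B.
Discount-window loan $87 billion: reserves +$87B, deposits 0.
OMO sale (to banks) $121 billion: reserves −$121B, deposits 0.
Totals: Δreserves = +$545B, Δdeposits = +$579B.
Δrequired reserves = 10% × +$579B = +$57.9B.
Δexcess reserves = Δreserves − Δrequired = +$545B − (+$57.9B) = +$487.1 billion.

+$487.1 billion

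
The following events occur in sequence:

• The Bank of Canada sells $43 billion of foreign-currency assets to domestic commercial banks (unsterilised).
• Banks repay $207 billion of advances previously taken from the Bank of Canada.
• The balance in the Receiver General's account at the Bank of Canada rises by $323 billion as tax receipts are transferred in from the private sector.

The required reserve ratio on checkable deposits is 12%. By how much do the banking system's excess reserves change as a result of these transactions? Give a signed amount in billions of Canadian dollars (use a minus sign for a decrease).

-$534.24 billion

FX sale $43 billion: reserves −$43B, deposits 0.
Discount-window repayment $207 billion: reserves −$207B, deposits 0.
Government account inflow $323 billion: reserves −$323B, deposits −$323B.
Totals: Δreserves = −$573B, Δdeposits = −$323B.
Δrequired reserves = 12% × −$323B = −$38.76B.
Δexcess reserves = Δreserves − Δrequired = −$573B − (−$38.76B) = -$534.24 billion.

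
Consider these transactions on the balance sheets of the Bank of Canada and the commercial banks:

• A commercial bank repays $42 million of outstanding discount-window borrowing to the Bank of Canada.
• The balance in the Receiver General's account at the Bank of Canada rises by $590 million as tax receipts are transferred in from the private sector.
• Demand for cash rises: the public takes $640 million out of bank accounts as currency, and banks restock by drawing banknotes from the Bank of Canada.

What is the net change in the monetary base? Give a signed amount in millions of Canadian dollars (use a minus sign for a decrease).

Discount-window repayment $42 million: Bank of Canada balance sheet contracts → −$42M.
Government account inflow $590 million: reserves shift to a non-base liability → −$590M.
Currency withdrawal $640 million: just a shift between currency and reserves — both are base money → 0.
Net: −42 − 590 + 0 = -$632 million.

-$632 million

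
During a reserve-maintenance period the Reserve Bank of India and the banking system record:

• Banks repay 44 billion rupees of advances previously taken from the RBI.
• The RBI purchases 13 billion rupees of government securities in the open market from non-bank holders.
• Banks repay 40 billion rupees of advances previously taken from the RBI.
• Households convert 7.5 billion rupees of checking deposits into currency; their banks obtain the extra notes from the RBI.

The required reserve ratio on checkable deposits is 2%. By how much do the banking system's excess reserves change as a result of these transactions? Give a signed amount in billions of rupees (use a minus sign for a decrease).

-78.61 billion

Discount-window repayment 44 billion rupees: reserves −44B, deposits 0.
Asset purchase (from non-banks) 13 billion rupees: reserves +13B, deposits +13B.
Discount-window repayment 40 billion rupees: reserves −40B, deposits 0.
Currency withdrawal 7.5 billion rupees: reserves −7.5B, deposits −7.5B.
Totals: Δreserves = −78.5B, Δdeposits = +5.5B.
Δrequired reserves = 2% × +5.5B = +0.11B.
Δexcess reserves = Δreserves − Δrequired = −78.5B − (+0.11B) = -78.61 billion.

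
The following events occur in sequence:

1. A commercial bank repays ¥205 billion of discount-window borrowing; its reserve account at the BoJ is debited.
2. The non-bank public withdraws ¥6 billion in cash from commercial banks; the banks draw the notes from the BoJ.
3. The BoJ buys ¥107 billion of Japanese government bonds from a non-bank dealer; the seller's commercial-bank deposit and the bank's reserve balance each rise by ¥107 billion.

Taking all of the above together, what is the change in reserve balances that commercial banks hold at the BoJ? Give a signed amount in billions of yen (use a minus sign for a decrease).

-¥104 billion

Discount-window repayment ¥205 billion: repayment is debited from reserves → −¥205B.
Currency withdrawal ¥6 billion: banks swap reserves for currency → −¥6B.
Asset purchase (from non-banks) ¥107 billion: the BoJ pays by crediting reserve accounts → +¥107B.
Net: −205 − 6 + 107 = -¥104 billion.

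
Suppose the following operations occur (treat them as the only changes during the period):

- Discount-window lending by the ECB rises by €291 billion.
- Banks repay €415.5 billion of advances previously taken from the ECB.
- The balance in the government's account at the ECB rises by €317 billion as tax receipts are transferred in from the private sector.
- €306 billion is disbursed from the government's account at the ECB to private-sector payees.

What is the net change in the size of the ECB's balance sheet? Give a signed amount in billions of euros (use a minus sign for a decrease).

ECB balance sheet:
  Assets:      Loans to banks −€124.5B
  Liabilities: Bank reserves −€135.5B, Government deposits +€11B
Change in total ECB assets = -€124.5 billion.

-€124.5 billion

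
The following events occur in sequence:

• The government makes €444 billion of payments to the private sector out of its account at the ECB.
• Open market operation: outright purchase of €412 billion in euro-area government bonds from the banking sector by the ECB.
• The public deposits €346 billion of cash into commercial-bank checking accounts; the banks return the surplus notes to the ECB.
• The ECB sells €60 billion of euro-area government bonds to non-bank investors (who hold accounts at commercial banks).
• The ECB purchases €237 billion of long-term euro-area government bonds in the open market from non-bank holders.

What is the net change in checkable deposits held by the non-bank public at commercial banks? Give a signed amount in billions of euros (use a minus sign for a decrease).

+€967 billion

Government spending €444 billion: non-bank counterparties' bank balances rise → +€444B.
OMO purchase (from banks) €412 billion: the counterparty is a bank, so public deposits are unchanged → 0.
Currency deposit €346 billion: non-bank counterparties' bank balances rise → +€346B.
Asset sale (to non-banks) €60 billion: non-bank counterparties' bank balances fall → −€60B.
Asset purchase (from non-banks) €237 billion: non-bank counterparties' bank balances rise → +€237B.
Net: 444 + 0 + 346 − 60 + 237 = +€967 billion.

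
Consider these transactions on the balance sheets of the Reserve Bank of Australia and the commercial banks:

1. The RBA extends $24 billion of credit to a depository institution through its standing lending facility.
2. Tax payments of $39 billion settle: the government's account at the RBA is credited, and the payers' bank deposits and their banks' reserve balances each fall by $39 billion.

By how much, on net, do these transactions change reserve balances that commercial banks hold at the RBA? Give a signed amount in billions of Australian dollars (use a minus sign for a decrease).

RBA balance sheet:
  Assets:      Loans to banks +$24B
  Liabilities: Bank reserves −$15B, Government deposits +$39B
So the change in reserve balances that commercial banks hold at the RBA is -$15 billion.

-$15 billion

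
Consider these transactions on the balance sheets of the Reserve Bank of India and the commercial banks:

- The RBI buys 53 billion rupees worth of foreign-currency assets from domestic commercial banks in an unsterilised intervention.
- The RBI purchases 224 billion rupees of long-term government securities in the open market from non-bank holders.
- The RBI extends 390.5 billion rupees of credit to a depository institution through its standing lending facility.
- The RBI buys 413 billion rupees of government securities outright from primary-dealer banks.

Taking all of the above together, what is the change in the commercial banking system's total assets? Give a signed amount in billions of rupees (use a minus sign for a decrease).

+614.5 billion

FX purchase 53 billion rupees: just an asset swap on bank balance sheets → 0.
Asset purchase (from non-banks) 224 billion rupees: bank balance sheets expand → +224B.
Discount-window loan 390.5 billion rupees: bank balance sheets expand → +390.5B.
OMO purchase (from banks) 413 billion rupees: just an asset swap on bank balance sheets → 0.
Net: 0 + 224 + 390.5 + 0 = +614.5 billion.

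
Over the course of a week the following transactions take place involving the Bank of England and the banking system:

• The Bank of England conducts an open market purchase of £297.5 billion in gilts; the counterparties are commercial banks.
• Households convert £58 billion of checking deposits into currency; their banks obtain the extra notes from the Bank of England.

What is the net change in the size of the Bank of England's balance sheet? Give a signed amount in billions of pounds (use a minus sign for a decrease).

+£297.5 billion

OMO purchase (from banks) £297.5 billion: a Bank of England asset is acquired → +£297.5B.
Currency withdrawal £58 billion: only the composition of liabilities changes → 0.
Net: 297.5 + 0 = +£297.5 billion.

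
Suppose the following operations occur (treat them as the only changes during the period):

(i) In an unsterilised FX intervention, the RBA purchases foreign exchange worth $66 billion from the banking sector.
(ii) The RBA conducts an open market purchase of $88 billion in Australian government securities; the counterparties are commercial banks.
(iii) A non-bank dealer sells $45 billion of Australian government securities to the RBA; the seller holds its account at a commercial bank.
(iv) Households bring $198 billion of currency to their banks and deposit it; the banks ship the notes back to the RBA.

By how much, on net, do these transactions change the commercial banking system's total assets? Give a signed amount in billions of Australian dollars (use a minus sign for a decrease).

FX purchase $66 billion: just an asset swap on bank balance sheets → 0.
OMO purchase (from banks) $88 billion: just an asset swap on bank balance sheets → 0.
Asset purchase (from non-banks) $45 billion: bank balance sheets expand → +$45B.
Currency deposit $198 billion: bank balance sheets expand → +$198B.
Net: 0 + 0 + 45 + 198 = +$243 billion.

+$243 billion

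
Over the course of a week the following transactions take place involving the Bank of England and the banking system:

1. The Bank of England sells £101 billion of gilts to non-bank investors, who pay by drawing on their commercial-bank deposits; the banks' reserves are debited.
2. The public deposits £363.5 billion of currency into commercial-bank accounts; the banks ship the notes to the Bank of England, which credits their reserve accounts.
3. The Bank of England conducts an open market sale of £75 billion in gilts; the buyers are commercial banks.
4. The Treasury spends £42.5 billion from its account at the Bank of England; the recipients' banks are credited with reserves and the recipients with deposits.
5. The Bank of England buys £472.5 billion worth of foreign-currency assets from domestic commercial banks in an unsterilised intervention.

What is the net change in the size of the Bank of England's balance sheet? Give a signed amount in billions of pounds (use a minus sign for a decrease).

+£296.5 billion

Bank of England balance sheet:
  Assets:      Securities −£176B, Foreign assets +£472.5B
  Liabilities: Bank reserves +£702.5B, Currency in circulation −£363.5B, Government deposits −£42.5B
Change in total Bank of England assets = +£296.5 billion.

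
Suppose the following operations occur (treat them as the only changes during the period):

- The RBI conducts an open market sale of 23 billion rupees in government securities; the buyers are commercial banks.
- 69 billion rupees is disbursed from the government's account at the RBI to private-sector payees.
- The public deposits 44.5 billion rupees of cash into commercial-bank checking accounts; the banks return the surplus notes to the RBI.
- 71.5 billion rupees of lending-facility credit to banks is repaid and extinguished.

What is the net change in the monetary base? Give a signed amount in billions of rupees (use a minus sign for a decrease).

-25.5 billion

OMO sale (to banks) 23 billion rupees: RBI balance sheet contracts → −23B.
Government spending 69 billion rupees: a non-base liability converts back to reserves → +69B.
Currency deposit 44.5 billion rupees: just a shift between currency and reserves — both are base money → 0.
Discount-window repayment 71.5 billion rupees: RBI balance sheet contracts → −71.5B.
Net: −23 + 69 + 0 − 71.5 = -25.5 billion.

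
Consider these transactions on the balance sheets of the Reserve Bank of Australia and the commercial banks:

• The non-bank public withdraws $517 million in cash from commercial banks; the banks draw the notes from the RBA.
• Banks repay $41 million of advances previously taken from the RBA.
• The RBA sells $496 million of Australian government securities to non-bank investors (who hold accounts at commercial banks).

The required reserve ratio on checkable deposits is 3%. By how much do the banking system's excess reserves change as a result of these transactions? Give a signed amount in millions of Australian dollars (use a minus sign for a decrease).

Currency withdrawal $517 million: reserves −$517M, deposits −$517M.
Discount-window repayment $41 million: reserves −$41M, deposits 0.
Asset sale (to non-banks) $496 million: reserves −$496M, deposits −$496M.
Totals: Δreserves = −$1054M, Δdeposits = −$1013M.
Δrequired reserves = 3% × −$1013M = −$30.39M.
Δexcess reserves = Δreserves − Δrequired = −$1054M − (−$30.39M) = -$1023.61 million.

-$1023.61 million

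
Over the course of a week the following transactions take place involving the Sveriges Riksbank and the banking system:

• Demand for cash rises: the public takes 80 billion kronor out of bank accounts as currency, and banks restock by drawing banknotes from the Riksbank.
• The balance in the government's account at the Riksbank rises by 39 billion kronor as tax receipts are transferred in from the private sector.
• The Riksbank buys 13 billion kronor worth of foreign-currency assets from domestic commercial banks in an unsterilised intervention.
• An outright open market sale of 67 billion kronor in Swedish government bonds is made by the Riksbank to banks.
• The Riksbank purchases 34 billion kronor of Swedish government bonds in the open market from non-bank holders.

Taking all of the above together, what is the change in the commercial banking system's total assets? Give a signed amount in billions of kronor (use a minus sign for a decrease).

-85 billion

Riksbank balance sheet:
  Assets:      Securities −33B, Foreign assets +13B
  Liabilities: Bank reserves −139B, Currency in circulation +80B, Government deposits +39B
Commercial banking system:
  Assets:      Reserves at CB −139B, Securities +67B, Foreign assets −13B
  Liabilities: Checkable deposits −85B
Change in total bank assets = -85 billion.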